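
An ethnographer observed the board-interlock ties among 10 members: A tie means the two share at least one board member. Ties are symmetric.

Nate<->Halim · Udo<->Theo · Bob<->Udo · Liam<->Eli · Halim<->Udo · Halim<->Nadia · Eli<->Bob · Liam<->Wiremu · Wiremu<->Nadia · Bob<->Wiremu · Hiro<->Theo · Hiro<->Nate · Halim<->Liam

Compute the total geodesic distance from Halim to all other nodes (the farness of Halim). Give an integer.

14

Distances from Halim: Bob:2, Eli:2, Hiro:2, Liam:1, Nadia:1, Nate:1, Theo:2, Udo:1, Wiremu:2.
Sum = 2 + 2 + 2 + 1 + 1 + 1 + 2 + 1 + 2 = 14.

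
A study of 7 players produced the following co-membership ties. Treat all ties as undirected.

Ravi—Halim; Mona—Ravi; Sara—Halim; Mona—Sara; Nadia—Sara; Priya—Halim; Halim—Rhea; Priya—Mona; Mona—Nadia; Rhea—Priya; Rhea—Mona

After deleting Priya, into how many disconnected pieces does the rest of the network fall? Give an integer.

Priya's neighbors (Halim, Mona, and Rhea) remain reachable from one another through other ties, so the rest of the network stays in one piece.

1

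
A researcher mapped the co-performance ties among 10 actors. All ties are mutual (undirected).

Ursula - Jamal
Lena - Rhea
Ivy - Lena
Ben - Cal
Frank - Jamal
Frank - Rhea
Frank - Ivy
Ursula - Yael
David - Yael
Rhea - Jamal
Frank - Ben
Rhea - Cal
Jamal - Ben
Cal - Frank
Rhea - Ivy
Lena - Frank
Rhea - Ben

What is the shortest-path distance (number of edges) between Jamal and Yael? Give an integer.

One shortest route is Jamal – Ursula – Yael, which uses 2 edges, and Jamal and Yael are not directly tied, so nothing shorter exists. So d(Jamal,Yael) = 2.

2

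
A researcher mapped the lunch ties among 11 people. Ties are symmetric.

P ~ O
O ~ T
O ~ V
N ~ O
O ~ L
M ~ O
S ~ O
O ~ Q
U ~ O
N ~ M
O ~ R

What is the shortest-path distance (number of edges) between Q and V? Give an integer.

One shortest route is Q – O – V, which uses 2 edges, and Q and V are not directly tied, so nothing shorter exists. So d(Q,V) = 2.

2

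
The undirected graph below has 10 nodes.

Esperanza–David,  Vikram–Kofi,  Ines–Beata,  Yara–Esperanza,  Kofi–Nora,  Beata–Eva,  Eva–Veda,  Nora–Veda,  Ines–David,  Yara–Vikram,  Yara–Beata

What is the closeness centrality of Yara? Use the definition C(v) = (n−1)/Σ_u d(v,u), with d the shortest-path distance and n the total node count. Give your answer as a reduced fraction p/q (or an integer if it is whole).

Distances from Yara: Beata:1, David:2, Esperanza:1, Eva:2, Ines:2, Kofi:2, Nora:3, Veda:3, Vikram:1. Sum = 17.
n = 10, so closeness = 9/17.

9/17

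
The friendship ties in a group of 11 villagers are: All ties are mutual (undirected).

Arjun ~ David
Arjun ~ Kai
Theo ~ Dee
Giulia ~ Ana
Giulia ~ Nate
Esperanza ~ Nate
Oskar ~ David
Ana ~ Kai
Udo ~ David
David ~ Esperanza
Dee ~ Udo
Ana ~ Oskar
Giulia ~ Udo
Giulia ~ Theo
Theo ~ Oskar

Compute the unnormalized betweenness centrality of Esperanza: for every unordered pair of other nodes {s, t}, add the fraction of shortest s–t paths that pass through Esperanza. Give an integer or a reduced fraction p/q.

7/3

Pairs whose geodesics pass through Esperanza — Oskar–Nate: 1/3; Nate–David: 1; Nate–Arjun: 1.
All other pairs contribute 0.
Summing the contributions gives betweenness(Esperanza) = 7/3.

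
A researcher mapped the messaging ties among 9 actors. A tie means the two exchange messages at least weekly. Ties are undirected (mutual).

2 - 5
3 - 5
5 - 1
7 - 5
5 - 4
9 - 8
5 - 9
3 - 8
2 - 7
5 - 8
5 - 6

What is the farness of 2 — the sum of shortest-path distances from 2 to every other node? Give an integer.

Distances from 2: 1:2, 3:2, 4:2, 5:1, 6:2, 7:1, 8:2, 9:2.
Sum = 2 + 2 + 2 + 1 + 2 + 1 + 2 + 2 = 14.

14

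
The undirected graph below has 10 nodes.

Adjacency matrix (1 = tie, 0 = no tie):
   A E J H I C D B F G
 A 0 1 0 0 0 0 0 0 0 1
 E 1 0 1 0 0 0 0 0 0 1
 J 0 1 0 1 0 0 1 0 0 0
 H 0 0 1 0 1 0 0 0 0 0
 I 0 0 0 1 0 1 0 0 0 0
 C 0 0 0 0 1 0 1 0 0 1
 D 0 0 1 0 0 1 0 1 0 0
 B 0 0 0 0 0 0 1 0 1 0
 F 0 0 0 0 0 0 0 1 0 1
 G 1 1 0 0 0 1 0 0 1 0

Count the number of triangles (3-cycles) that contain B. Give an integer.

0

B's neighbors are D and F, but none of them are tied to each other, so no triangle contains B.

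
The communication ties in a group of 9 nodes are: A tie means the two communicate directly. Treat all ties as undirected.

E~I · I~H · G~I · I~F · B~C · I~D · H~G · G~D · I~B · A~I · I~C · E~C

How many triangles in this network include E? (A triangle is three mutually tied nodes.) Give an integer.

E's neighbors: C and I.
Neighbor pairs that are themselves tied: E–C–I. Each forms one triangle with E, for 1 in total.

1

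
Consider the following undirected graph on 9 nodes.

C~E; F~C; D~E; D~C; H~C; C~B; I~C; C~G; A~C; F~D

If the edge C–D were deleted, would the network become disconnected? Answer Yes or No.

Even without that edge, C still reaches D via C – F – D, so the network stays connected. Not a bridge.

No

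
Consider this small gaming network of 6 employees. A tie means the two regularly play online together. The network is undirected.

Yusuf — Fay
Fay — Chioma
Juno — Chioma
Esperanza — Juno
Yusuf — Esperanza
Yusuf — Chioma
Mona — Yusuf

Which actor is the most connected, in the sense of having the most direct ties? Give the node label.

Yusuf

Degrees — Chioma:3, Esperanza:2, Fay:2, Juno:2, Mona:1, Yusuf:4.
The maximum is 4, attained only by Yusuf.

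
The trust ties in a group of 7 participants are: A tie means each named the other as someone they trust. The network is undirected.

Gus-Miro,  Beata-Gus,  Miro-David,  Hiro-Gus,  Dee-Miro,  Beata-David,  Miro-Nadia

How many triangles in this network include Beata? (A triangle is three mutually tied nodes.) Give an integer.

Beata's neighbors are David and Gus, but none of them are tied to each other, so no triangle contains Beata.

0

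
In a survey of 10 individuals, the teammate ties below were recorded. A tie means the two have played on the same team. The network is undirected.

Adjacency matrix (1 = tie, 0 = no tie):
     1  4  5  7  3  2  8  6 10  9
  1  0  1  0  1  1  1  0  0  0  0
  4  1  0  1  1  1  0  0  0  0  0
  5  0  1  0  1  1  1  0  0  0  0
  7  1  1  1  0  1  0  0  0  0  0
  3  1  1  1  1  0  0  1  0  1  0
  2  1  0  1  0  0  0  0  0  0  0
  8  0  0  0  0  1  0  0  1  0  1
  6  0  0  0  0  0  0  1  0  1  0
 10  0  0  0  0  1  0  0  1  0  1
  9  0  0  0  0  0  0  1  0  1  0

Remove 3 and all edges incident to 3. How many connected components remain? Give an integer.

Without 3, the remaining ties split the others into: {1, 2, 4, 5, 7}; {6, 8, 9, 10}.
That's 2 separate components.

2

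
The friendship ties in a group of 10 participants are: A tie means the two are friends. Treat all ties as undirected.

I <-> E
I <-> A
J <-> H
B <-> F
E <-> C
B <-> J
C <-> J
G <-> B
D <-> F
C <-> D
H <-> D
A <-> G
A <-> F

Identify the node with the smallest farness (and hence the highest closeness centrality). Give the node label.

F

Farness (sum of distances to all others) for each node — A:18, B:17, C:17, D:17, E:20, F:16, G:20, H:21, I:21, J:17.
The smallest farness is 16, for F, so F has the highest closeness.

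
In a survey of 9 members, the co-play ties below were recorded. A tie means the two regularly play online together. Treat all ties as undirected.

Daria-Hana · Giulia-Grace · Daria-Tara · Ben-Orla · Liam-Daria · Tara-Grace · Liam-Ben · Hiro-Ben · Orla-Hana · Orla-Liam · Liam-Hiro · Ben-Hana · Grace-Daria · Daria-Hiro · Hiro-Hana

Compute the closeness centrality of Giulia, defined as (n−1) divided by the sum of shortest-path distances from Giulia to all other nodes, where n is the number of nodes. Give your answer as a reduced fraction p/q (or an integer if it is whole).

4/11

Distances from Giulia: Ben:4, Daria:2, Grace:1, Hana:3, Hiro:3, Liam:3, Orla:4, Tara:2. Sum = 22.
n = 9, so closeness = 8/22 = 4/11.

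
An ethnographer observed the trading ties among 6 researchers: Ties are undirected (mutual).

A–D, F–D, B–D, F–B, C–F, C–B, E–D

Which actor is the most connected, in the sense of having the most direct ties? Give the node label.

Degrees — A:1, B:3, C:2, D:4, E:1, F:3.
The maximum is 4, attained only by D.

D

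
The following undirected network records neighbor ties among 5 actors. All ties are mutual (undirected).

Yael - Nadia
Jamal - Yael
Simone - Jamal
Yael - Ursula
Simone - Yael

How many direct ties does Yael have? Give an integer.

Yael is directly tied to Jamal, Nadia, Simone, and Ursula. That is 4 neighbors, so the degree of Yael is 4.

4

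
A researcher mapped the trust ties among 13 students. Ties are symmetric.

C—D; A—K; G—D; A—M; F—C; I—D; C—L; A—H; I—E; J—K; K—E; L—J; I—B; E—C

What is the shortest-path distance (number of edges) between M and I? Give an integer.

4

One shortest route is M – A – K – E – I, which uses 4 edges, and at distance 3 from M we only reach {E, J}, which does not include I. So d(M,I) = 4.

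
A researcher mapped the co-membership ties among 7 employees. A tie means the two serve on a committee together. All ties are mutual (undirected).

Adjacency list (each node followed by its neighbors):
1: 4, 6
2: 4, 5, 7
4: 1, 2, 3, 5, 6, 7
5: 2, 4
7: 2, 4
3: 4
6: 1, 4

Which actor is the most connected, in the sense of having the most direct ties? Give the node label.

Degrees — 1:2, 2:3, 3:1, 4:6, 5:2, 6:2, 7:2.
The maximum is 6, attained only by 4.

4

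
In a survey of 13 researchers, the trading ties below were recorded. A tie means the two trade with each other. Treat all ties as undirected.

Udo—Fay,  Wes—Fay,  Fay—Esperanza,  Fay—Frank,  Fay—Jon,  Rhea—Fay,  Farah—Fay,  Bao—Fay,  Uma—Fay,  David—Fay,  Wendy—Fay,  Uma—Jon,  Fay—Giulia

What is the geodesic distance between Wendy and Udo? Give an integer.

One shortest route is Wendy – Fay – Udo, which uses 2 edges, and Wendy and Udo are not directly tied, so nothing shorter exists. So d(Wendy,Udo) = 2.

2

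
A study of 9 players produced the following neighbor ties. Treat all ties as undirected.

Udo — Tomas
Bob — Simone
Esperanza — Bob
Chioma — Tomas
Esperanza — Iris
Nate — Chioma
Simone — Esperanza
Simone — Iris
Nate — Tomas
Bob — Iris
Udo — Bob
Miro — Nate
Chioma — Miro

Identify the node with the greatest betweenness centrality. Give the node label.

Unnormalized betweenness of each node: Bob:15, Chioma:3, Esperanza:0, Iris:0, Miro:0, Nate:3, Simone:0, Tomas:15, Udo:16.
Udo has the largest value, 16, making it the main broker — the node through which the most shortest paths run.

Udo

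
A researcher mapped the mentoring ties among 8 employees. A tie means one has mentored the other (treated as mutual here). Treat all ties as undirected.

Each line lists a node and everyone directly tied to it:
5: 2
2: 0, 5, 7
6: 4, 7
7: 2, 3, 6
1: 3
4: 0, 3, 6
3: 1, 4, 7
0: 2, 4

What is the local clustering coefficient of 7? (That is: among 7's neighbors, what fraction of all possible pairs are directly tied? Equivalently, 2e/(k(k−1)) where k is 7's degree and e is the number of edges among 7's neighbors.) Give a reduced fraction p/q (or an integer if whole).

0

7's neighbors: 2, 3, and 6 (k = 3).
Possible neighbor pairs: C(3,2) = 3. Edges among them: none → e = 0.
Clustering(7) = 0/3 = 0.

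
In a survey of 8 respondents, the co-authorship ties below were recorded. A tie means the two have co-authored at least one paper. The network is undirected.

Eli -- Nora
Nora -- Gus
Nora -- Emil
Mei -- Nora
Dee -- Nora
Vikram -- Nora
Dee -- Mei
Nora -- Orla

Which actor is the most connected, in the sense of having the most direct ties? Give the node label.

Nora

Degrees — Dee:2, Eli:1, Emil:1, Gus:1, Mei:2, Nora:7, Orla:1, Vikram:1.
The maximum is 7, attained only by Nora.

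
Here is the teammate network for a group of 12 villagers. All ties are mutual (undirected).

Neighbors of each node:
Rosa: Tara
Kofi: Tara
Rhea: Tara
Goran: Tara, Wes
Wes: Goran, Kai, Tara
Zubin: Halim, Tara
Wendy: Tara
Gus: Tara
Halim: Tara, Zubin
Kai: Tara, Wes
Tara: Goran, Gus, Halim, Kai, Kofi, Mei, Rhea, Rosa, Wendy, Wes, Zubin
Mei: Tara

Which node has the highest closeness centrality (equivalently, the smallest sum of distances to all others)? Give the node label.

Tara

Farness (sum of distances to all others) for each node — Goran:20, Gus:21, Halim:20, Kai:20, Kofi:21, Mei:21, Rhea:21, Rosa:21, Tara:11, Wendy:21, Wes:19, Zubin:20.
The smallest farness is 11, for Tara, so Tara has the highest closeness.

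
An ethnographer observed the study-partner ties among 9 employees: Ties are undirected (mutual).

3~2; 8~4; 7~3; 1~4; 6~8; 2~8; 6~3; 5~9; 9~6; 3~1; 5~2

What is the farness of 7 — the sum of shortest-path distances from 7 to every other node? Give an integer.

Distances from 7: 1:2, 2:2, 3:1, 4:3, 5:3, 6:2, 8:3, 9:3.
Sum = 2 + 2 + 1 + 3 + 3 + 2 + 3 + 3 = 19.

19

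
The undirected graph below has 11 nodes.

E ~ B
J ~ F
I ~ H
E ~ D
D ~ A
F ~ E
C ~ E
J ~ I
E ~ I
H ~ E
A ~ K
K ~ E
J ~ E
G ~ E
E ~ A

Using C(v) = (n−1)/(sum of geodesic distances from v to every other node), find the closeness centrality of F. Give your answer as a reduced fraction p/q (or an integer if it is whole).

5/9

Distances from F: A:2, B:2, C:2, D:2, E:1, G:2, H:2, I:2, J:1, K:2. Sum = 18.
n = 11, so closeness = 10/18 = 5/9.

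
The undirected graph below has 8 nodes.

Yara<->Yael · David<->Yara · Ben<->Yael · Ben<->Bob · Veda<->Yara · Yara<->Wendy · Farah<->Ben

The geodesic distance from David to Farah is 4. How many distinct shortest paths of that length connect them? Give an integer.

1

The shortest distance is 4, and the only length-4 path is David–Yara–Yael–Ben–Farah. So there is exactly 1 shortest path.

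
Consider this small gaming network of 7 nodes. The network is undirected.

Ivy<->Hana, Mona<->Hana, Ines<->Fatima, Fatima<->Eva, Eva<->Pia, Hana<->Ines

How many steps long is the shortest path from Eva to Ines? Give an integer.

2

One shortest route is Eva – Fatima – Ines, which uses 2 edges, and Eva and Ines are not directly tied, so nothing shorter exists. So d(Eva,Ines) = 2.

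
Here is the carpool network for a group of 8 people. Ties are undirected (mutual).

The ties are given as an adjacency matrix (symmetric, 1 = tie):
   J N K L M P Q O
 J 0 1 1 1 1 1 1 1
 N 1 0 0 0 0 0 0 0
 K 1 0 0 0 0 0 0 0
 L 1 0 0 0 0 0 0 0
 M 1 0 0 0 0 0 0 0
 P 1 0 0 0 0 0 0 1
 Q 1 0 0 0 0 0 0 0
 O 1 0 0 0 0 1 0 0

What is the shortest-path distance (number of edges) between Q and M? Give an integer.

One shortest route is Q – J – M, which uses 2 edges, and Q and M are not directly tied, so nothing shorter exists. So d(Q,M) = 2.

2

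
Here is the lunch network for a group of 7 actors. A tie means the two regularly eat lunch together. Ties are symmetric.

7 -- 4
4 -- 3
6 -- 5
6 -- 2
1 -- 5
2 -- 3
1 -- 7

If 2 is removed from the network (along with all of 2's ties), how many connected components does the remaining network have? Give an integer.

2's neighbors (3 and 6) remain reachable from one another through other ties, so the rest of the network stays in one piece.

1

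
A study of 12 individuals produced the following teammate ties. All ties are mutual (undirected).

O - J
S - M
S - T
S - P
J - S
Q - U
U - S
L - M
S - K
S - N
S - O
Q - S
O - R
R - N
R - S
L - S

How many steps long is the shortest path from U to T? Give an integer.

One shortest route is U – S – T, which uses 2 edges, and U and T are not directly tied, so nothing shorter exists. So d(U,T) = 2.

2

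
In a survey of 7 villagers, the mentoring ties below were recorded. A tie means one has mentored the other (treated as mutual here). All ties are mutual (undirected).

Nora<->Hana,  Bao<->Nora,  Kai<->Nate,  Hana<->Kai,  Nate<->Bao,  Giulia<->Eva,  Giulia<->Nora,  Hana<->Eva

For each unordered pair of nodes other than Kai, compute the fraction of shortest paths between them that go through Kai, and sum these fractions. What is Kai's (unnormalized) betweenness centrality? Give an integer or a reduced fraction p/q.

Pairs whose geodesics pass through Kai — Nate–Hana: 1; Nate–Eva: 1.
All other pairs contribute 0.
Summing the contributions gives betweenness(Kai) = 2.

2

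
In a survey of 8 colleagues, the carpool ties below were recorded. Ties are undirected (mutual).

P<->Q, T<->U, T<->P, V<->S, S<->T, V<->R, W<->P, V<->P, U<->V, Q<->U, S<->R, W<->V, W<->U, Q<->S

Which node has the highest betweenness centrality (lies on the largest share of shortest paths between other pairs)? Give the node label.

V

Unnormalized betweenness of each node: P:2, Q:11/12, R:0, S:3, T:11/12, U:2, V:59/12, W:1/4.
V has the largest value, 59/12, making it the main broker — the node through which the most shortest paths run.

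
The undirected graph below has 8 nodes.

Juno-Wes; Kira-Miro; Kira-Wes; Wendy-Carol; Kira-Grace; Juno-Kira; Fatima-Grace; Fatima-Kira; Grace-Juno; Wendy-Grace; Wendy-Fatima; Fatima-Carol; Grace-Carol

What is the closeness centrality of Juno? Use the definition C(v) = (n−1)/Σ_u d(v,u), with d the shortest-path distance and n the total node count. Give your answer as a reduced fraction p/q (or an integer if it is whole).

Distances from Juno: Carol:2, Fatima:2, Grace:1, Kira:1, Miro:2, Wendy:2, Wes:1. Sum = 11.
n = 8, so closeness = 7/11.

7/11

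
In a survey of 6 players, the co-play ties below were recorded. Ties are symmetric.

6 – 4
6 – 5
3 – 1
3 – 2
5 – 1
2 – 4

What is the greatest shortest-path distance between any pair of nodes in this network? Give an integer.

3

Eccentricity of each node (its greatest distance to any other): 1:3, 2:3, 3:3, 4:3, 5:3, 6:3.
The maximum eccentricity is 3, realized for instance by the pair 1–4 via 1 – 5 – 6 – 4. So the diameter is 3.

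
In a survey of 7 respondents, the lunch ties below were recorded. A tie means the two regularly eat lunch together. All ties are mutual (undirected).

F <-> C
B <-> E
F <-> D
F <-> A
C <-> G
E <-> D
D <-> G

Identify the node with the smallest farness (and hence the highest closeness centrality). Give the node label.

D

Farness (sum of distances to all others) for each node — A:15, B:17, C:13, D:9, E:12, F:10, G:12.
The smallest farness is 9, for D, so D has the highest closeness.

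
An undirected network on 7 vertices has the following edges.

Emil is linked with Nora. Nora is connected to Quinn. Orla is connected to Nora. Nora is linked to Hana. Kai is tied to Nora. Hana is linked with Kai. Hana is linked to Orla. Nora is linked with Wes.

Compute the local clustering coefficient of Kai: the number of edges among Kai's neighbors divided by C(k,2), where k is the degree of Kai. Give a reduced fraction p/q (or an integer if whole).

Kai's neighbors: Hana and Nora (k = 2).
Possible neighbor pairs: C(2,2) = 1. Edges among them: Hana–Nora → e = 1.
Clustering(Kai) = 1/1.

1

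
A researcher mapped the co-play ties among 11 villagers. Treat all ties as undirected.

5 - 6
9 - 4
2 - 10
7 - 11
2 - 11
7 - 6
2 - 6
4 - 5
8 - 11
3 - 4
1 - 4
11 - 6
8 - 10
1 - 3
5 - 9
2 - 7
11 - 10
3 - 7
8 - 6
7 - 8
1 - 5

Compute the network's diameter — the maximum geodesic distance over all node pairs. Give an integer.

Eccentricity of each node (its greatest distance to any other): 1:4, 2:3, 3:3, 4:4, 5:3, 6:2, 7:3, 8:3, 9:4, 10:4, 11:3.
The maximum eccentricity is 4, realized for instance by the pair 4–10 via 4 – 3 – 7 – 2 – 10. So the diameter is 4.

4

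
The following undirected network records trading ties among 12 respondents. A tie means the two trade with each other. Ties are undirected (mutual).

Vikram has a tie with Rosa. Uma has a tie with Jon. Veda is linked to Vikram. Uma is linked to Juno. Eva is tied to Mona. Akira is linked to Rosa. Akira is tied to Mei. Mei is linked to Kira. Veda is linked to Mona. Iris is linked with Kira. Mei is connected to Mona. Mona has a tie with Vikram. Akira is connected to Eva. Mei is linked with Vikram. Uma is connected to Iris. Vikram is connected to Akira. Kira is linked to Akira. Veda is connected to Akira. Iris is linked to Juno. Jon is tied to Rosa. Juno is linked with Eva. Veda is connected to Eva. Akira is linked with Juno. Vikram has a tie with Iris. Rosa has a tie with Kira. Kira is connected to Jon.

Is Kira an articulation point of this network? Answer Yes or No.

No

Even without Kira, every remaining node can still reach every other (the residual graph is connected), so Kira is not a cut vertex.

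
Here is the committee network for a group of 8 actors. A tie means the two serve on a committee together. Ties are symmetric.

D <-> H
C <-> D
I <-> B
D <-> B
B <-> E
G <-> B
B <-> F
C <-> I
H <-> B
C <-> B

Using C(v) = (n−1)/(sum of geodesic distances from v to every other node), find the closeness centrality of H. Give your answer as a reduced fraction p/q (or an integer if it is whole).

7/12

Distances from H: B:1, C:2, D:1, E:2, F:2, G:2, I:2. Sum = 12.
n = 8, so closeness = 7/12.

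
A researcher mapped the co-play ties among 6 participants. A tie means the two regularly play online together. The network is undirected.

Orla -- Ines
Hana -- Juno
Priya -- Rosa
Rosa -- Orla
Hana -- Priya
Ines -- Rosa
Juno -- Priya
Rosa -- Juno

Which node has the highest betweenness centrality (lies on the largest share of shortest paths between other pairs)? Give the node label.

Rosa

Unnormalized betweenness of each node: Hana:0, Ines:0, Juno:3/2, Orla:0, Priya:3/2, Rosa:6.
Rosa has the largest value, 6, making it the main broker — the node through which the most shortest paths run.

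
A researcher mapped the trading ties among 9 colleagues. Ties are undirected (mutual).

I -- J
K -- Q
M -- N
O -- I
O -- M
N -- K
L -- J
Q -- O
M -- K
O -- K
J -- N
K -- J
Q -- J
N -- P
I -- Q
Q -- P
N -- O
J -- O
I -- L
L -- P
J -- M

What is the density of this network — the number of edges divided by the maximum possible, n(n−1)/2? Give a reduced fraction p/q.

There are 21 edges and 9 nodes, so the maximum possible is C(9,2) = 36.
Density = 21/36 = 7/12.

7/12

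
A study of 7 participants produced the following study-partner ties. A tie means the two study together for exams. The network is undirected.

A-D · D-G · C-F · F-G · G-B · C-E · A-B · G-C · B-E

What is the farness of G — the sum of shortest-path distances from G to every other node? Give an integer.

Distances from G: A:2, B:1, C:1, D:1, E:2, F:1.
Sum = 2 + 1 + 1 + 1 + 2 + 1 = 8.

8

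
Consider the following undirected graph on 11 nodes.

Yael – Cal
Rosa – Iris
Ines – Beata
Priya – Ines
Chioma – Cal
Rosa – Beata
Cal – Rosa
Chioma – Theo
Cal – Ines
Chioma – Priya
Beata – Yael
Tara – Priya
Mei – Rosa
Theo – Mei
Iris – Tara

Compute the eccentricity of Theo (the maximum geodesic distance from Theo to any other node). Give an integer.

3

Distances from Theo: Beata:3, Cal:2, Chioma:1, Ines:3, Iris:3, Mei:1, Priya:2, Rosa:2, Tara:3, Yael:3.
The largest is 3 (to Beata, Iris, Yael, Ines, and Tara), so the eccentricity of Theo is 3.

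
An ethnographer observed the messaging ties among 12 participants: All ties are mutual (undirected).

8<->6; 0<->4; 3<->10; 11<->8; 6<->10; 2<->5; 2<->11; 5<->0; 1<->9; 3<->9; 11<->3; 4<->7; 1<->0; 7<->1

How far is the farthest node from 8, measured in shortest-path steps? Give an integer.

Distances from 8: 0:4, 1:4, 2:2, 3:2, 4:5, 5:3, 6:1, 7:5, 9:3, 10:2, 11:1.
The largest is 5 (to 4 and 7), so the eccentricity of 8 is 5.

5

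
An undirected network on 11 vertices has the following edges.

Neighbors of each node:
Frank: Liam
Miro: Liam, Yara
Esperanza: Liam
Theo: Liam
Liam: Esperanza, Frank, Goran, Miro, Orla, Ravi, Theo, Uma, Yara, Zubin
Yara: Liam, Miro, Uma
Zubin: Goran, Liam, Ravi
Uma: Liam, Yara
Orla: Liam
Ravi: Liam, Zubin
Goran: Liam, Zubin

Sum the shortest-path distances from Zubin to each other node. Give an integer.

Distances from Zubin: Esperanza:2, Frank:2, Goran:1, Liam:1, Miro:2, Orla:2, Ravi:1, Theo:2, Uma:2, Yara:2.
Sum = 2 + 2 + 1 + 1 + 2 + 2 + 1 + 2 + 2 + 2 = 17.

17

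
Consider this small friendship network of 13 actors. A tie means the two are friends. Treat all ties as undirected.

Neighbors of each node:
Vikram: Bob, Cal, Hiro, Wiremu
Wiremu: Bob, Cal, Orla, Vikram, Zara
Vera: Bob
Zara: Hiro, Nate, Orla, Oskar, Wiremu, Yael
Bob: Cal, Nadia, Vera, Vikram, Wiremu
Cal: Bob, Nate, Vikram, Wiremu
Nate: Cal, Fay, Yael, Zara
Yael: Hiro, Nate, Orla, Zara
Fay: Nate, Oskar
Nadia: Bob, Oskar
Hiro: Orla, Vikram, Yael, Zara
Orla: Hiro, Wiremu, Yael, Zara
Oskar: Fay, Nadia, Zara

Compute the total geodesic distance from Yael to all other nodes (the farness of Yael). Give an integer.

24

Distances from Yael: Bob:3, Cal:2, Fay:2, Hiro:1, Nadia:3, Nate:1, Orla:1, Oskar:2, Vera:4, Vikram:2, Wiremu:2, Zara:1.
Sum = 3 + 2 + 2 + 1 + 3 + 1 + 1 + 2 + 4 + 2 + 2 + 1 = 24.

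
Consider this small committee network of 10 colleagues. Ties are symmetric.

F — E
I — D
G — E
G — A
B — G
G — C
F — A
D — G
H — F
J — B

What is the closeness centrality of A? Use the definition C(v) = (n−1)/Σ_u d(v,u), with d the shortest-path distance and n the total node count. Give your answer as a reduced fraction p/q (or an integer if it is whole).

Distances from A: B:2, C:2, D:2, E:2, F:1, G:1, H:2, I:3, J:3. Sum = 18.
n = 10, so closeness = 9/18 = 1/2.

1/2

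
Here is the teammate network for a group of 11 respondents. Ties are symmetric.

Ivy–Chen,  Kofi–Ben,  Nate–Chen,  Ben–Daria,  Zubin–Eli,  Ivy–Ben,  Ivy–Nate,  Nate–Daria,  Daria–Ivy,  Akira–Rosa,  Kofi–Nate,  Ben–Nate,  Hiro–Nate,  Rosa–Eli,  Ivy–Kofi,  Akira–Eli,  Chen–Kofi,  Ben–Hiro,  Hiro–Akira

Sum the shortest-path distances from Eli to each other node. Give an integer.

Distances from Eli: Akira:1, Ben:3, Chen:4, Daria:4, Hiro:2, Ivy:4, Kofi:4, Nate:3, Rosa:1, Zubin:1.
Sum = 1 + 3 + 4 + 4 + 2 + 4 + 4 + 3 + 1 + 1 = 27.

27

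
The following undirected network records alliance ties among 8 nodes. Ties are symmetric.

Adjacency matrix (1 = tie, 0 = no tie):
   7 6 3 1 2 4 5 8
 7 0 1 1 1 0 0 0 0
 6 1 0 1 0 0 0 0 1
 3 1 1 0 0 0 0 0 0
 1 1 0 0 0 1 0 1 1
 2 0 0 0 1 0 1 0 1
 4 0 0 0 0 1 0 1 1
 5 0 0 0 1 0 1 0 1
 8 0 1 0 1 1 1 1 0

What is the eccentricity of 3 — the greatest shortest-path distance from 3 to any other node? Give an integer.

3

Distances from 3: 1:2, 2:3, 4:3, 5:3, 6:1, 7:1, 8:2.
The largest is 3 (to 2, 5, and 4), so the eccentricity of 3 is 3.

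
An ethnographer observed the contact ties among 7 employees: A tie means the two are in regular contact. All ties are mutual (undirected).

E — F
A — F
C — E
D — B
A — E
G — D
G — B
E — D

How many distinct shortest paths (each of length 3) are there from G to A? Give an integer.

The shortest distance is 3, and the only length-3 path is G–D–E–A. So there is exactly 1 shortest path.

1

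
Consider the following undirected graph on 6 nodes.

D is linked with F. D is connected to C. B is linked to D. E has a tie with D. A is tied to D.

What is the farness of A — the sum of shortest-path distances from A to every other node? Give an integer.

Distances from A: B:2, C:2, D:1, E:2, F:2.
Sum = 2 + 2 + 1 + 2 + 2 = 9.

9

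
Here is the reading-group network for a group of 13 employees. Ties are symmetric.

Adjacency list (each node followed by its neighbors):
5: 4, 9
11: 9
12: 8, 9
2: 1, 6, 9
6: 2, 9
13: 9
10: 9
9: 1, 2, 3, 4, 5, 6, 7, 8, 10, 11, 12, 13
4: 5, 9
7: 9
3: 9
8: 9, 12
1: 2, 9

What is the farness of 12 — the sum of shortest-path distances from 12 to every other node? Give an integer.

Distances from 12: 1:2, 2:2, 3:2, 4:2, 5:2, 6:2, 7:2, 8:1, 9:1, 10:2, 11:2, 13:2.
Sum = 2 + 2 + 2 + 2 + 2 + 2 + 2 + 1 + 1 + 2 + 2 + 2 = 22.

22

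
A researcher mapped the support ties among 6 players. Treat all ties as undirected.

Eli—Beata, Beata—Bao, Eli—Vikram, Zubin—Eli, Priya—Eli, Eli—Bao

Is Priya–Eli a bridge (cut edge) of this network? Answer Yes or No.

Without the Priya–Eli edge there is no alternate route between Priya and Eli, so the network disconnects. It is a bridge.

Yes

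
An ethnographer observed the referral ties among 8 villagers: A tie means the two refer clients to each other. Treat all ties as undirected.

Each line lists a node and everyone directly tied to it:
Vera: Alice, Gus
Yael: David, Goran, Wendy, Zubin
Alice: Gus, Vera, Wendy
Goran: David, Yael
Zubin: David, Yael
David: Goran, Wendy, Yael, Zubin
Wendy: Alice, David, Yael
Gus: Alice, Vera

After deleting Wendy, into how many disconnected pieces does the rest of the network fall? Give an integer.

Without Wendy, the remaining ties split the others into: {Alice, Gus, Vera}; {David, Goran, Yael, Zubin}.
That's 2 separate components.

2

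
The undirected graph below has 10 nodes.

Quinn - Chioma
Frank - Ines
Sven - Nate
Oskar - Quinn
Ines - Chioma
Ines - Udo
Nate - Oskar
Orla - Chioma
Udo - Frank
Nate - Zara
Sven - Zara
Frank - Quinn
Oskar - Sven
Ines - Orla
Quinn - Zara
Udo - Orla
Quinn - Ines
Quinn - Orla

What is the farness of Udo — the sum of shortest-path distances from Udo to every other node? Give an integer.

Distances from Udo: Chioma:2, Frank:1, Ines:1, Nate:4, Orla:1, Oskar:3, Quinn:2, Sven:4, Zara:3.
Sum = 2 + 1 + 1 + 4 + 1 + 3 + 2 + 4 + 3 = 21.

21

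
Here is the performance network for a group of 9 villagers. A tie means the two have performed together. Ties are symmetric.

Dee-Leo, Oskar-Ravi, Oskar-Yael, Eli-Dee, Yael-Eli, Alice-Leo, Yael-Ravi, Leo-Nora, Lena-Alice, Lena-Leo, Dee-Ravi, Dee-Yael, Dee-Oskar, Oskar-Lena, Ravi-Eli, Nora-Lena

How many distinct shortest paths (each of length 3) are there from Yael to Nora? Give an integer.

2

The shortest distance is 3. The length-3 paths are: Yael–Oskar–Lena–Nora; Yael–Dee–Leo–Nora.
That gives 2 distinct shortest paths.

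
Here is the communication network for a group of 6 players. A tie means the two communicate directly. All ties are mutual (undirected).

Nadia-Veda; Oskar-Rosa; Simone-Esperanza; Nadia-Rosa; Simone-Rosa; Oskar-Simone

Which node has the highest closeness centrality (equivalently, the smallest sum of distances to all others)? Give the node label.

Rosa

Farness (sum of distances to all others) for each node — Esperanza:12, Nadia:9, Oskar:9, Rosa:7, Simone:8, Veda:13.
The smallest farness is 7, for Rosa, so Rosa has the highest closeness.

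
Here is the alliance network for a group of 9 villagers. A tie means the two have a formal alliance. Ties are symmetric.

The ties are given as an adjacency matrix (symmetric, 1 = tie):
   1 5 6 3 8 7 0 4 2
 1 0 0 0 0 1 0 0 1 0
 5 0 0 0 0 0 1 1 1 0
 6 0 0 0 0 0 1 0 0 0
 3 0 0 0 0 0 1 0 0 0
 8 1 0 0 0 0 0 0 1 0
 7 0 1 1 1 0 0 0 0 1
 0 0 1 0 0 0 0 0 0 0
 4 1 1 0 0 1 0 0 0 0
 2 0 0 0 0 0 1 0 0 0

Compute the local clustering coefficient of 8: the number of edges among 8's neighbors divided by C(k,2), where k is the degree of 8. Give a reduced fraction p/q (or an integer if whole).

1

8's neighbors: 1 and 4 (k = 2).
Possible neighbor pairs: C(2,2) = 1. Edges among them: 1–4 → e = 1.
Clustering(8) = 1/1.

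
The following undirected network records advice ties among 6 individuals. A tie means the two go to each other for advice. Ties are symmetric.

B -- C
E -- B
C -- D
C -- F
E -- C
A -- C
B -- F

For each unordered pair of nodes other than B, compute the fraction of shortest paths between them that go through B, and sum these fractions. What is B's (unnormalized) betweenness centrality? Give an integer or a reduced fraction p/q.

1/2

Pairs whose geodesics pass through B — E–F: 1/2.
All other pairs contribute 0.
Summing the contributions gives betweenness(B) = 1/2.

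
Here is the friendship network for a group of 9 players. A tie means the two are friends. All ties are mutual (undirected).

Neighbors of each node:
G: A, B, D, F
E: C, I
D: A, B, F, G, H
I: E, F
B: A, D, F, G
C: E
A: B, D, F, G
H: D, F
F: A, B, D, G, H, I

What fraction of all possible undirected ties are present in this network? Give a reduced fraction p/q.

There are 15 edges and 9 nodes, so the maximum possible is C(9,2) = 36.
Density = 15/36 = 5/12.

5/12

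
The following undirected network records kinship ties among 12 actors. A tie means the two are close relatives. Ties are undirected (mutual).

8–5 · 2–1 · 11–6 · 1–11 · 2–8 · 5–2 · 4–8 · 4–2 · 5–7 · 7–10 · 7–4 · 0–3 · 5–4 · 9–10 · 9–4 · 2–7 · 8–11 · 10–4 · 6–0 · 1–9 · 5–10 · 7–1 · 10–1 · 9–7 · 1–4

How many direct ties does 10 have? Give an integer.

5

10 is directly tied to 1, 4, 5, 7, and 9. That is 5 neighbors, so the degree of 10 is 5.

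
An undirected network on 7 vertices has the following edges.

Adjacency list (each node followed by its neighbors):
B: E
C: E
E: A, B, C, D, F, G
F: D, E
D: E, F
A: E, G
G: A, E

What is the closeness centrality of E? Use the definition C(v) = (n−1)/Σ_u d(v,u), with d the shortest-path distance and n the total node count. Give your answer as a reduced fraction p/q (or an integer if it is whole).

1

Distances from E: A:1, B:1, C:1, D:1, F:1, G:1. Sum = 6.
n = 7, so closeness = 6/6 = 1.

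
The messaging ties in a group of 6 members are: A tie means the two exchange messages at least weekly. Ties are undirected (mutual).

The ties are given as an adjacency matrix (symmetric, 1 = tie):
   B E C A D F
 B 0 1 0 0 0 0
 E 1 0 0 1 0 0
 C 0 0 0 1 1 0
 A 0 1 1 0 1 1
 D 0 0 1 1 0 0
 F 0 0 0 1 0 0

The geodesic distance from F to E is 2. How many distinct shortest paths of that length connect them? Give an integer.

The shortest distance is 2, and the only length-2 path is F–A–E. So there is exactly 1 shortest path.

1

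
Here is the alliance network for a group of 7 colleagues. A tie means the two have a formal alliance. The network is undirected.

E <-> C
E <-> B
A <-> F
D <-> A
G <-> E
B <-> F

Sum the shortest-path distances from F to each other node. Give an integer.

12

Distances from F: A:1, B:1, C:3, D:2, E:2, G:3.
Sum = 1 + 1 + 3 + 2 + 2 + 3 = 12.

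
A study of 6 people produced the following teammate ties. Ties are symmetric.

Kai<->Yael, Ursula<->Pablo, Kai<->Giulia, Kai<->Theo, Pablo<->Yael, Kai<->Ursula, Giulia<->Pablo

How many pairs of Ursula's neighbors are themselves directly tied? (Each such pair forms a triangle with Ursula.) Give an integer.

0

Ursula's neighbors are Kai and Pablo, but none of them are tied to each other, so no triangle contains Ursula.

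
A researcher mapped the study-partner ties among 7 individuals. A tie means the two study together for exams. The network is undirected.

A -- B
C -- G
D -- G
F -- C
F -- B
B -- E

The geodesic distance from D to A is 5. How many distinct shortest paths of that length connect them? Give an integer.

1

The shortest distance is 5, and the only length-5 path is D–G–C–F–B–A. So there is exactly 1 shortest path.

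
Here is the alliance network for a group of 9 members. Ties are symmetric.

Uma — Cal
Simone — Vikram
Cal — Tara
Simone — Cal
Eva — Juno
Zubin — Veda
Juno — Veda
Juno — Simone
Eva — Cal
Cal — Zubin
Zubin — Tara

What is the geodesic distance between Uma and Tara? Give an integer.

One shortest route is Uma – Cal – Tara, which uses 2 edges, and Uma and Tara are not directly tied, so nothing shorter exists. So d(Uma,Tara) = 2.

2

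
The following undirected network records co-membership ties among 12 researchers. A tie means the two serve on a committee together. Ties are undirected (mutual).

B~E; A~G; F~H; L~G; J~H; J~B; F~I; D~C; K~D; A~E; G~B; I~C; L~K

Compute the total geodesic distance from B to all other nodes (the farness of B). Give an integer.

Distances from B: A:2, C:5, D:4, E:1, F:3, G:1, H:2, I:4, J:1, K:3, L:2.
Sum = 2 + 5 + 4 + 1 + 3 + 1 + 2 + 4 + 1 + 3 + 2 = 28.

28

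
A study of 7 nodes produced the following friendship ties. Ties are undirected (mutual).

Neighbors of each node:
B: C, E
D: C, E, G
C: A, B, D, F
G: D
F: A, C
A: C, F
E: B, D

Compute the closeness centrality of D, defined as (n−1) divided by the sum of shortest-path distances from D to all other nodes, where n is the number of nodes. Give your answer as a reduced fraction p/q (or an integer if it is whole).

Distances from D: A:2, B:2, C:1, E:1, F:2, G:1. Sum = 9.
n = 7, so closeness = 6/9 = 2/3.

2/3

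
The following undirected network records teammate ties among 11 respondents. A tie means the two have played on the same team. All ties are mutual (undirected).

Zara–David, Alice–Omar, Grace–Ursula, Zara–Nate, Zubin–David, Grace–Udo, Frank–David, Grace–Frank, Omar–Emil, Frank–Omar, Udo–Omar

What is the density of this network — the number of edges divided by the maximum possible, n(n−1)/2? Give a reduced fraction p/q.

There are 11 edges and 11 nodes, so the maximum possible is C(11,2) = 55.
Density = 11/55 = 1/5.

1/5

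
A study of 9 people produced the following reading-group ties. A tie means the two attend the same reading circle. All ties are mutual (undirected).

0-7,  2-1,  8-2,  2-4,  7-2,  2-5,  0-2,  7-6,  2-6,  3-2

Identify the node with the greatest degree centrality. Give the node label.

2

Degrees — 0:2, 1:1, 2:8, 3:1, 4:1, 5:1, 6:2, 7:3, 8:1.
The maximum is 8, attained only by 2.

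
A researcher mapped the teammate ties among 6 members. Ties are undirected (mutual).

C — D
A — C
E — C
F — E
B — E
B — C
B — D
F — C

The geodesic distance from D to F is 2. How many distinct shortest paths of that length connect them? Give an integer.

1

The shortest distance is 2, and the only length-2 path is D–C–F. So there is exactly 1 shortest path.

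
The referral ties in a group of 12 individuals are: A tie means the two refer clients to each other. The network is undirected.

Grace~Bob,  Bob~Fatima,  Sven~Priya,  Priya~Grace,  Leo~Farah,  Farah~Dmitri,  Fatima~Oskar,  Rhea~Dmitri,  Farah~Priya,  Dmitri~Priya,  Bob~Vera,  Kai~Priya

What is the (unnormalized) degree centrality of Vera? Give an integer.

Vera is directly tied to Bob. That is 1 neighbor, so the degree of Vera is 1.

1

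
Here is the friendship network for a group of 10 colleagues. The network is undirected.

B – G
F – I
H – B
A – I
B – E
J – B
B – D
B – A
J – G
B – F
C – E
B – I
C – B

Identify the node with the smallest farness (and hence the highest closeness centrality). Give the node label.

B

Farness (sum of distances to all others) for each node — A:16, B:9, C:16, D:17, E:16, F:16, G:16, H:17, I:15, J:16.
The smallest farness is 9, for B, so B has the highest closeness.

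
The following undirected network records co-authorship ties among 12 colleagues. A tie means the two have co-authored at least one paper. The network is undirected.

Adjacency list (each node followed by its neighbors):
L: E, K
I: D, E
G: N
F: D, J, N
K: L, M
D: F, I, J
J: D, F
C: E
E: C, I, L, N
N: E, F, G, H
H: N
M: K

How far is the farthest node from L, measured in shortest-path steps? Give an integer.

Distances from L: C:2, D:3, E:1, F:3, G:3, H:3, I:2, J:4, K:1, M:2, N:2.
The largest is 4 (to J), so the eccentricity of L is 4.

4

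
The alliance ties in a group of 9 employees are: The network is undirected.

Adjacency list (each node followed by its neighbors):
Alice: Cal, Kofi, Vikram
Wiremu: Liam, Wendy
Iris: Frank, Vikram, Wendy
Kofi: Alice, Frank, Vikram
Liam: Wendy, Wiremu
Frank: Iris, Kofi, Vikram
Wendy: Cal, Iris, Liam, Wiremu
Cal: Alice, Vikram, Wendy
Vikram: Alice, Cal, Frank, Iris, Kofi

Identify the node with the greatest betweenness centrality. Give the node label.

Unnormalized betweenness of each node: Alice:5/4, Cal:6, Frank:5/4, Iris:6, Kofi:1/2, Liam:0, Vikram:11/2, Wendy:25/2, Wiremu:0.
Wendy has the largest value, 25/2, making it the main broker — the node through which the most shortest paths run.

Wendy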